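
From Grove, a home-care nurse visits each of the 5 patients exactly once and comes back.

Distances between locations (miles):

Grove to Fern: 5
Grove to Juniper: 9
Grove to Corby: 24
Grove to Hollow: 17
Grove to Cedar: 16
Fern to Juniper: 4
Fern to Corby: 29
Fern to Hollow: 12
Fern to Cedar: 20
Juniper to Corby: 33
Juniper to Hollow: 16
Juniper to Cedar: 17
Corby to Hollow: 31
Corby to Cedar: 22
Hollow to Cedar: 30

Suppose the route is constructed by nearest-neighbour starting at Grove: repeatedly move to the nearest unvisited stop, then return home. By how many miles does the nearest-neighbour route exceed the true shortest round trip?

7 miles longer than the optimal tour.

From Grove: Fern=5, Juniper=9, Cedar=16, Hollow=17, Corby=24 → choose Fern (5).
From Fern: Juniper=4, Hollow=12, Cedar=20, Corby=29 → choose Juniper (4).
From Juniper: Hollow=16, Cedar=17, Corby=33 → choose Hollow (16).
From Hollow: Cedar=30, Corby=31 → choose Cedar (30).
From Cedar: Corby=22 → choose Corby (22).
NN route Grove → Fern → Juniper → Hollow → Cedar → Corby → Grove costs 101.
Optimal: Grove → Fern → Juniper → Hollow → Corby → Cedar → Grove costs 94 (by enumerating all 60 distinct tours).
Excess = 101 − 94 = 7.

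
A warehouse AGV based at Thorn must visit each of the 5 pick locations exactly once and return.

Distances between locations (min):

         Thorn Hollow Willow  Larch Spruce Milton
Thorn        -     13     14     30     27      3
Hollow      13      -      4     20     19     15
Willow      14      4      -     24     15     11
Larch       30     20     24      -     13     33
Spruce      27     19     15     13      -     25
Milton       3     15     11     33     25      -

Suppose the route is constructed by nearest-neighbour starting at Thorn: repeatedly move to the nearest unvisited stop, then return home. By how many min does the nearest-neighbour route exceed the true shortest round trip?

Thorn: Milton=3, Hollow=13, Willow=14, Spruce=27, Larch=30 ⇒ Milton
Milton: Willow=11, Hollow=15, Spruce=25, Larch=33 ⇒ Willow
Willow: Hollow=4, Spruce=15, Larch=24 ⇒ Hollow
Hollow: Spruce=19, Larch=20 ⇒ Spruce
Spruce: Larch=13 ⇒ Larch
NN route Thorn → Milton → Willow → Hollow → Spruce → Larch → Thorn costs 80.
Optimal: Thorn → Hollow → Larch → Spruce → Willow → Milton → Thorn costs 75 (by enumerating all 60 distinct tours).
Excess = 80 − 75 = 5.

5 min longer than the optimal tour.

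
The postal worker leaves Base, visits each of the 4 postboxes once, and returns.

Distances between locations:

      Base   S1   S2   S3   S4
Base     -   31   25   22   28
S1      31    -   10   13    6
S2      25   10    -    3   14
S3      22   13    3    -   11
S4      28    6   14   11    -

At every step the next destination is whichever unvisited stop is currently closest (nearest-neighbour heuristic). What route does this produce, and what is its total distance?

Total distance 69 via the nearest-neighbour route Base → S3 → S2 → S1 → S4 → Base.

From Base: distances to unvisited — S3=22, S2=25, S4=28, S1=31. Nearest is S3 (22).
From S3: distances to unvisited — S2=3, S4=11, S1=13. Nearest is S2 (3).
From S2: distances to unvisited — S1=10, S4=14. Nearest is S1 (10).
From S1: distances to unvisited — S4=6. Nearest is S4 (6).
Return S4→Base: 28.
Total = 22 + 3 + 10 + 6 + 28 = 69.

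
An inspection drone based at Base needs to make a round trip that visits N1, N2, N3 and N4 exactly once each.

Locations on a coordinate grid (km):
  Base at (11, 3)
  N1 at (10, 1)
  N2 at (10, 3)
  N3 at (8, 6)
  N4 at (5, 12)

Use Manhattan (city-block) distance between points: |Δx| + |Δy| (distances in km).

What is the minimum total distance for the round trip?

34 km — the shortest possible round trip.

Base-N1-N2-N3-N4-Base: 3+2+5+9+15 = 34
Base-N1-N2-N4-N3-Base: 3+2+14+9+6 = 34
Base-N1-N3-N2-N4-Base: 3+7+5+14+15 = 44
Base-N1-N3-N4-N2-Base: 3+7+9+14+1 = 34
Base-N1-N4-N2-N3-Base: 3+16+14+5+6 = 44
Base-N1-N4-N3-N2-Base: 3+16+9+5+1 = 34
Base-N2-N1-N3-N4-Base: 1+2+7+9+15 = 34
Base-N2-N1-N4-N3-Base: 1+2+16+9+6 = 34
Base-N2-N3-N1-N4-Base: 1+5+7+16+15 = 44
Base-N2-N4-N1-N3-Base: 1+14+16+7+6 = 44
Base-N3-N1-N2-N4-Base: 6+7+2+14+15 = 44
Base-N3-N2-N1-N4-Base: 6+5+2+16+15 = 44
The minimum is 34.
One optimal route: Base → N1 → N2 → N3 → N4 → Base (or its reverse).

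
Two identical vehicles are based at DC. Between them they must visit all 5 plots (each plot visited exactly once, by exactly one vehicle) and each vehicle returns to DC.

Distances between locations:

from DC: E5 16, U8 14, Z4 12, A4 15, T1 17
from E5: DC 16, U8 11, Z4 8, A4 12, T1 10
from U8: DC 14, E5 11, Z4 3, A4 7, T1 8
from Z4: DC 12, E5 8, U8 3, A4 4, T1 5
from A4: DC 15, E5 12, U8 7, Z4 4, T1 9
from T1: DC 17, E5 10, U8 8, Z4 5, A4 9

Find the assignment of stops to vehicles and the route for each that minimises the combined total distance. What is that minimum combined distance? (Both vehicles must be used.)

Try each way of splitting the stops between the two vehicles (each non-empty) and, for each split, find the best tour for each vehicle:
  {E5} + {U8, Z4, A4, T1}: 32 + 46 = 78
  {U8} + {E5, Z4, A4, T1}: 28 + 50 = 78
  {E5, U8} + {Z4, A4, T1}: 41 + 41 = 82
  {Z4} + {E5, U8, A4, T1}: 24 + 56 = 80
  {E5, Z4} + {U8, A4, T1}: 36 + 46 = 82
  {U8, Z4} + {E5, A4, T1}: 29 + 50 = 79
  … (15 splits in total)
Best: vehicle 1 DC → E5 → DC = 32; vehicle 2 DC → U8 → Z4 → T1 → A4 → DC = 46; combined 78.

78 — the smallest possible combined total.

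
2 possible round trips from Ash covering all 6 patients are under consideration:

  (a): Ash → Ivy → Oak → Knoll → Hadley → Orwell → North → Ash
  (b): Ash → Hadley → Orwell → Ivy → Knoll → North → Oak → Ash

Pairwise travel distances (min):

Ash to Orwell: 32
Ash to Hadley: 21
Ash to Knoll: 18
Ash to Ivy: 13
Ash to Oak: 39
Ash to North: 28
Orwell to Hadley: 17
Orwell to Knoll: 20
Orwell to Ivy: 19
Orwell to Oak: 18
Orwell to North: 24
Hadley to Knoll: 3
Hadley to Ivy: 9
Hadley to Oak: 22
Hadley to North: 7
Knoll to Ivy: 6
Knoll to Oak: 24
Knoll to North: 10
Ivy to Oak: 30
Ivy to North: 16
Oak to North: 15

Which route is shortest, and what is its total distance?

127 min — (b) is the shortest.

(a): 13 + 30 + 24 + 3 + 17 + 24 + 28 = 139
(b): 21 + 17 + 19 + 6 + 10 + 15 + 39 = 127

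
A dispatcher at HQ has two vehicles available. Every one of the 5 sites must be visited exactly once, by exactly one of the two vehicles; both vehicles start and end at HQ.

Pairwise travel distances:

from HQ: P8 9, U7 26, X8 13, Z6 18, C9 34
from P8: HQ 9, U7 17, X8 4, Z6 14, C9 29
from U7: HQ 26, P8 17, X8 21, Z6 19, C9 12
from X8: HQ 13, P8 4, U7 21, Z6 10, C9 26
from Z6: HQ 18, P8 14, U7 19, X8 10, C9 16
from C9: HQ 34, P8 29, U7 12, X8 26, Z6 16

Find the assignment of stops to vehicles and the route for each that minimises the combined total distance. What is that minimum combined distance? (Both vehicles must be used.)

95 — the smallest possible combined total.

Try each way of splitting the stops between the two vehicles (each non-empty) and, for each split, find the best tour for each vehicle:
  {P8} + {U7, X8, Z6, C9}: 18 + 77 = 95
  {U7} + {P8, X8, Z6, C9}: 52 + 73 = 125
  {P8, U7} + {X8, Z6, C9}: 52 + 73 = 125
  {X8} + {P8, U7, Z6, C9}: 26 + 72 = 98
  {P8, X8} + {U7, Z6, C9}: 26 + 72 = 98
  {U7, X8} + {P8, Z6, C9}: 60 + 72 = 132
  … (15 splits in total)
Best: vehicle 1 HQ → P8 → HQ = 18; vehicle 2 HQ → U7 → C9 → Z6 → X8 → HQ = 77; combined 95.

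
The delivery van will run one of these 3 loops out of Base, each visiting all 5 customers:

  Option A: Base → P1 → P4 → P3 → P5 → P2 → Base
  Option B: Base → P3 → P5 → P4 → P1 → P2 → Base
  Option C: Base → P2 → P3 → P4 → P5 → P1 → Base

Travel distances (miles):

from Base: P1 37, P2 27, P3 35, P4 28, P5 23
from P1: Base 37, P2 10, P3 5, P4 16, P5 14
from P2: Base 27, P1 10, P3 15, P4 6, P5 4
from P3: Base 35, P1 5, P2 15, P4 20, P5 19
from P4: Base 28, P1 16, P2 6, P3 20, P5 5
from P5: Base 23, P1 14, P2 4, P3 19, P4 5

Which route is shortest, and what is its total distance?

Option A: 37 + 16 + 20 + 19 + 4 + 27 = 123
Option B: 35 + 19 + 5 + 16 + 10 + 27 = 112
Option C: 27 + 15 + 20 + 5 + 14 + 37 = 118

112 miles — Option B is the shortest.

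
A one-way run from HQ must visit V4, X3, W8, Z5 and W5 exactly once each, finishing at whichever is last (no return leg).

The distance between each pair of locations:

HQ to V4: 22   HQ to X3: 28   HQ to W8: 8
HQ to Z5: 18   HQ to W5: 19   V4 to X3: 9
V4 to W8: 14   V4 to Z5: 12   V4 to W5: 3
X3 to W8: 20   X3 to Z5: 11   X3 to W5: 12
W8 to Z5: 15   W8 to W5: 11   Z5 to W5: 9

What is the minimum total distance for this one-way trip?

Minimum one-way distance = 42.

There are 5! = 120 possible orderings.
HQ → V4 → X3 → W8 → Z5 → W5: 22+9+20+15+9 = 75
HQ → V4 → X3 → W8 → W5 → Z5: 22+9+20+11+9 = 71
HQ → V4 → X3 → Z5 → W8 → W5: 22+9+11+15+11 = 68
HQ → V4 → X3 → Z5 → W5 → W8: 22+9+11+9+11 = 62
HQ → V4 → X3 → W5 → W8 → Z5: 22+9+12+11+15 = 69
HQ → V4 → X3 → W5 → Z5 → W8: 22+9+12+9+15 = 67
HQ → V4 → W8 → X3 → Z5 → W5: 22+14+20+11+9 = 76
HQ → V4 → W8 → X3 → W5 → Z5: 22+14+20+12+9 = 77
HQ → V4 → W8 → Z5 → X3 → W5: 22+14+15+11+12 = 74
HQ → V4 → W8 → Z5 → W5 → X3: 22+14+15+9+12 = 72
HQ → V4 → W8 → W5 → X3 → Z5: 22+14+11+12+11 = 70
HQ → V4 → W8 → W5 → Z5 → X3: 22+14+11+9+11 = 67
HQ → V4 → Z5 → X3 → W8 → W5: 22+12+11+20+11 = 76
HQ → V4 → Z5 → X3 → W5 → W8: 22+12+11+12+11 = 68
… (106 more)
HQ → W8 → W5 → V4 → X3 → Z5: 8+11+3+9+11 = 42  ← best
The minimum is 42.
One shortest path: HQ → W8 → W5 → V4 → X3 → Z5.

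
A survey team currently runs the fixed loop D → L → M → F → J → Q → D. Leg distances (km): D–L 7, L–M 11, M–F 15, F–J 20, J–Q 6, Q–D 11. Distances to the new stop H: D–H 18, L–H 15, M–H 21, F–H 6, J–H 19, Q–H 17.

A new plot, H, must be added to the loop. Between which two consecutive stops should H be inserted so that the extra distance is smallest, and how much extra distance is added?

Adding 5 km by placing H on the F–J leg.

Insertion cost between consecutive stops i–j is d(i,H) + d(H,j) − d(i,j):
  between D and L: 18 + 15 − 7 = 26
  between L and M: 15 + 21 − 11 = 25
  between M and F: 21 + 6 − 15 = 12
  between F and J: 6 + 19 − 20 = 5
  between J and Q: 19 + 17 − 6 = 30
  between Q and D: 17 + 18 − 11 = 24
Cheapest insertion is between F and J, adding 5.
New total = 70 + 5 = 75.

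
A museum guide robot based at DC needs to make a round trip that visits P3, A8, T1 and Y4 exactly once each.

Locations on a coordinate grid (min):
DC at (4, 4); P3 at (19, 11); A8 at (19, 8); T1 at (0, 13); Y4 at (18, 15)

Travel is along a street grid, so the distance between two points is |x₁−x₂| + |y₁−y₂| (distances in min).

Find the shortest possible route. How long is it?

With 4 stops there are 4!/2 = 12 distinct round trips (a route and its reverse cost the same).
DC - P3 - A8 - T1 - Y4 - DC: 22+3+24+20+25 = 94
DC - P3 - A8 - Y4 - T1 - DC: 22+3+8+20+13 = 66
DC - P3 - T1 - A8 - Y4 - DC: 22+21+24+8+25 = 100
DC - P3 - T1 - Y4 - A8 - DC: 22+21+20+8+19 = 90
DC - P3 - Y4 - A8 - T1 - DC: 22+5+8+24+13 = 72
DC - P3 - Y4 - T1 - A8 - DC: 22+5+20+24+19 = 90
DC - A8 - P3 - T1 - Y4 - DC: 19+3+21+20+25 = 88
DC - A8 - P3 - Y4 - T1 - DC: 19+3+5+20+13 = 60
DC - A8 - T1 - P3 - Y4 - DC: 19+24+21+5+25 = 94
DC - A8 - Y4 - P3 - T1 - DC: 19+8+5+21+13 = 66
DC - T1 - P3 - A8 - Y4 - DC: 13+21+3+8+25 = 70
DC - T1 - A8 - P3 - Y4 - DC: 13+24+3+5+25 = 70
The minimum is 60.
One optimal route: DC → A8 → P3 → Y4 → T1 → DC (or its reverse).

Shortest round trip = 60 min.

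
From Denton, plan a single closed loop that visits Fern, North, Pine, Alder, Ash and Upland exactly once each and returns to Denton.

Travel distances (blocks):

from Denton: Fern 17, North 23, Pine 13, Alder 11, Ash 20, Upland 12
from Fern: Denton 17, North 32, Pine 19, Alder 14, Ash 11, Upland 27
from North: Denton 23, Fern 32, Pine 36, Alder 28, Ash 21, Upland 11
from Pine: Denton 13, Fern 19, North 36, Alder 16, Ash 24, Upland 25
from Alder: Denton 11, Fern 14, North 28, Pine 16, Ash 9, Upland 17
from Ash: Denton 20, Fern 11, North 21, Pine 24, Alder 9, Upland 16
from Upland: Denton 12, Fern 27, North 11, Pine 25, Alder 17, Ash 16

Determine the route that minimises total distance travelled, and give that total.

98 blocks — the shortest possible round trip.

There are 360 distinct closed tours to check (reversals are equivalent).
Denton-Fern-North-Pine-Alder-Ash-Upland-Denton: 17+32+36+16+9+16+12 = 138
Denton-Fern-North-Pine-Alder-Upland-Ash-Denton: 17+32+36+16+17+16+20 = 154
Denton-Fern-North-Pine-Ash-Alder-Upland-Denton: 17+32+36+24+9+17+12 = 147
Denton-Fern-North-Pine-Ash-Upland-Alder-Denton: 17+32+36+24+16+17+11 = 153
Denton-Fern-North-Pine-Upland-Alder-Ash-Denton: 17+32+36+25+17+9+20 = 156
Denton-Fern-North-Pine-Upland-Ash-Alder-Denton: 17+32+36+25+16+9+11 = 146
Denton-Fern-North-Alder-Pine-Ash-Upland-Denton: 17+32+28+16+24+16+12 = 145
Denton-Fern-North-Alder-Pine-Upland-Ash-Denton: 17+32+28+16+25+16+20 = 154
… (352 more)
Denton-Pine-Alder-Fern-Ash-North-Upland-Denton: 13+16+14+11+21+11+12 = 98  ← best
The minimum is 98.
One optimal route: Denton → Pine → Alder → Fern → Ash → North → Upland → Denton (or its reverse).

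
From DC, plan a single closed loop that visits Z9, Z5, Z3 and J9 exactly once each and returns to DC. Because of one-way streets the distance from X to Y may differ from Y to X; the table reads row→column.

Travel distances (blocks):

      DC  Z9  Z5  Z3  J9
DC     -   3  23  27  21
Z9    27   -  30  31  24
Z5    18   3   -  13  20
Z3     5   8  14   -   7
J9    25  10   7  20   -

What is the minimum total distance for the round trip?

Shortest round trip = 52 blocks.

DC-Z9-Z5-Z3-J9-DC: 3+30+13+7+25 = 78
DC-Z9-Z5-J9-Z3-DC: 3+30+20+20+5 = 78
DC-Z9-Z3-Z5-J9-DC: 3+31+14+20+25 = 93
DC-Z9-Z3-J9-Z5-DC: 3+31+7+7+18 = 66
DC-Z9-J9-Z5-Z3-DC: 3+24+7+13+5 = 52
DC-Z9-J9-Z3-Z5-DC: 3+24+20+14+18 = 79
DC-Z5-Z9-Z3-J9-DC: 23+3+31+7+25 = 89
DC-Z5-Z9-J9-Z3-DC: 23+3+24+20+5 = 75
DC-Z5-Z3-Z9-J9-DC: 23+13+8+24+25 = 93
DC-Z5-Z3-J9-Z9-DC: 23+13+7+10+27 = 80
DC-Z5-J9-Z9-Z3-DC: 23+20+10+31+5 = 89
DC-Z5-J9-Z3-Z9-DC: 23+20+20+8+27 = 98
DC-Z3-Z9-Z5-J9-DC: 27+8+30+20+25 = 110
DC-Z3-Z9-J9-Z5-DC: 27+8+24+7+18 = 84
… (10 more)
The minimum is 52.
One optimal route: DC → Z9 → J9 → Z5 → Z3 → DC.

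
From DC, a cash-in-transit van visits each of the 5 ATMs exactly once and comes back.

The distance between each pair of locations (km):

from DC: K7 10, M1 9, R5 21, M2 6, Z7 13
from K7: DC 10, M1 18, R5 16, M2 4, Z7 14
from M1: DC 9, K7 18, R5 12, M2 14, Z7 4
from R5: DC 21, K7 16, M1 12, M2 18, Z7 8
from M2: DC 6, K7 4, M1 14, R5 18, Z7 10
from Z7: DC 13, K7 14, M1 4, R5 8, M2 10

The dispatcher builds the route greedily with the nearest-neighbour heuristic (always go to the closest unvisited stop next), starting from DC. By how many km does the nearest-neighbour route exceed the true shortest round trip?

The nearest-neighbour route is 14 km longer than optimal.

From DC: M2=6, M1=9, K7=10, Z7=13, R5=21 → choose M2 (6).
From M2: K7=4, Z7=10, M1=14, R5=18 → choose K7 (4).
From K7: Z7=14, R5=16, M1=18 → choose Z7 (14).
From Z7: M1=4, R5=8 → choose M1 (4).
From M1: R5=12 → choose R5 (12).
NN route DC → M2 → K7 → Z7 → M1 → R5 → DC costs 61.
Optimal: DC → M1 → Z7 → R5 → K7 → M2 → DC costs 47 (by enumerating all 60 distinct tours).
Excess = 61 − 47 = 14.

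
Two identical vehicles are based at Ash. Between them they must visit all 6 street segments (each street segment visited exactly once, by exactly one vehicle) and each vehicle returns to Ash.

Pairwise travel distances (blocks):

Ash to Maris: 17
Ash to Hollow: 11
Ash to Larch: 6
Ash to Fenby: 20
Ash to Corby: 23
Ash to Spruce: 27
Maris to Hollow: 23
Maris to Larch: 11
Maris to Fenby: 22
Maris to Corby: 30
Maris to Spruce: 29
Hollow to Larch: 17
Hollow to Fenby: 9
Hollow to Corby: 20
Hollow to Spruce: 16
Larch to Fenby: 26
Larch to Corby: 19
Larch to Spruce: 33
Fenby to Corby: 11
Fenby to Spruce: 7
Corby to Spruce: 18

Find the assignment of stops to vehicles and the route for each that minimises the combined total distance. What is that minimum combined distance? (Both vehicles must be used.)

102 blocks — the smallest possible combined total.

Check every non-empty split of the stops between the two vehicles; for each half take its own optimal tour:
  {Maris} + {Hollow, Larch, Fenby, Corby, Spruce}: 34 + 70 = 104
  {Hollow} + {Maris, Larch, Fenby, Corby, Spruce}: 22 + 87 = 109
  {Maris, Hollow} + {Larch, Fenby, Corby, Spruce}: 51 + 70 = 121
  {Larch} + {Maris, Hollow, Fenby, Corby, Spruce}: 12 + 92 = 104
  {Maris, Larch} + {Hollow, Fenby, Corby, Spruce}: 34 + 68 = 102
  {Hollow, Larch} + {Maris, Fenby, Corby, Spruce}: 34 + 87 = 121
  … (31 splits in total)
Best: vehicle 1 Ash → Maris → Larch → Ash = 34; vehicle 2 Ash → Hollow → Fenby → Spruce → Corby → Ash = 68; combined 102.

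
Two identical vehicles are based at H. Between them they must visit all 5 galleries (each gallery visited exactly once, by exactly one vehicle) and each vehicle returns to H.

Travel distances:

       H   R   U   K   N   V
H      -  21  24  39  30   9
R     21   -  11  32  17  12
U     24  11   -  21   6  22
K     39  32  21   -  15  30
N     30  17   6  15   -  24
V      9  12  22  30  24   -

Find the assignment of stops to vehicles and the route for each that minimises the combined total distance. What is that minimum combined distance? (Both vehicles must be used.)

There are 2^4 − 1 = 15 ways to divide the 5 stops into two non-empty groups. For each, the best each vehicle can do is its own shortest tour through its group:
  {R} + {U, K, N, V}: 42 + 84 = 126
  {U} + {R, K, N, V}: 48 + 92 = 140
  {R, U} + {K, N, V}: 56 + 84 = 140
  {K} + {R, U, N, V}: 78 + 68 = 146
  {R, K} + {U, N, V}: 92 + 63 = 155
  {U, K} + {R, N, V}: 84 + 68 = 152
  … (15 splits in total)
  {R, U, K, N} + {V}: 92 + 18 = 110  ← best
Best: vehicle 1 H → R → U → N → K → H = 92; vehicle 2 H → V → H = 18; combined 110.

110 — the smallest possible combined total.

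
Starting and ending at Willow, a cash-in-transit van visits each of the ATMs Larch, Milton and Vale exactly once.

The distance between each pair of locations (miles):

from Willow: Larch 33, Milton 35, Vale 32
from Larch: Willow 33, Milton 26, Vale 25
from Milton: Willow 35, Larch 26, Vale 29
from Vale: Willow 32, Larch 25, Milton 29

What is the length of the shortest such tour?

With 3 stops there are 3!/2 = 3 distinct round trips (a route and its reverse cost the same).
Willow→Larch→Milton→Vale→Willow: 33+26+29+32 = 120
Willow→Larch→Vale→Milton→Willow: 33+25+29+35 = 122
Willow→Milton→Larch→Vale→Willow: 35+26+25+32 = 118
The minimum is 118.
One optimal route: Willow → Milton → Larch → Vale → Willow (or its reverse).

Minimum total distance: 118 miles.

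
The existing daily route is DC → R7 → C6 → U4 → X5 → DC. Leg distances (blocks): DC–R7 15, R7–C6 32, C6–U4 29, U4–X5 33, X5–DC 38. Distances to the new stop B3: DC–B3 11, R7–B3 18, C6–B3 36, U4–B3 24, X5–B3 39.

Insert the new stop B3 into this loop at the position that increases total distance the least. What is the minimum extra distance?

+12 blocks — insert B3 between X5 and DC.

Insertion cost between consecutive stops i–j is d(i,B3) + d(B3,j) − d(i,j):
  between DC and R7: 11 + 18 − 15 = 14
  between R7 and C6: 18 + 36 − 32 = 22
  between C6 and U4: 36 + 24 − 29 = 31
  between U4 and X5: 24 + 39 − 33 = 30
  between X5 and DC: 39 + 11 − 38 = 12
Cheapest insertion is between X5 and DC, adding 12.
New total = 147 + 12 = 159.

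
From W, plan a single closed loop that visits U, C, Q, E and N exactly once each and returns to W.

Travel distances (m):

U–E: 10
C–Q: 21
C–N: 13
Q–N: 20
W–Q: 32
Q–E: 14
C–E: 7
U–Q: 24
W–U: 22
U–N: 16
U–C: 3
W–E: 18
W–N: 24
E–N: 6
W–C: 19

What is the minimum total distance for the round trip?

90 m — the shortest possible round trip.

With 5 stops there are 5!/2 = 60 distinct round trips (a route and its reverse cost the same).
W-U-C-Q-E-N-W: 22+3+21+14+6+24 = 90
W-U-C-Q-N-E-W: 22+3+21+20+6+18 = 90
W-U-C-E-Q-N-W: 22+3+7+14+20+24 = 90
W-U-C-E-N-Q-W: 22+3+7+6+20+32 = 90
W-U-C-N-Q-E-W: 22+3+13+20+14+18 = 90
W-U-C-N-E-Q-W: 22+3+13+6+14+32 = 90
W-U-Q-C-E-N-W: 22+24+21+7+6+24 = 104
W-U-Q-C-N-E-W: 22+24+21+13+6+18 = 104
W-U-Q-E-C-N-W: 22+24+14+7+13+24 = 104
W-U-Q-E-N-C-W: 22+24+14+6+13+19 = 98
W-U-Q-N-C-E-W: 22+24+20+13+7+18 = 104
W-U-Q-N-E-C-W: 22+24+20+6+7+19 = 98
W-U-E-C-Q-N-W: 22+10+7+21+20+24 = 104
W-U-E-C-N-Q-W: 22+10+7+13+20+32 = 104
… (46 more)
The minimum is 90.
One optimal route: W → U → C → Q → E → N → W (or its reverse).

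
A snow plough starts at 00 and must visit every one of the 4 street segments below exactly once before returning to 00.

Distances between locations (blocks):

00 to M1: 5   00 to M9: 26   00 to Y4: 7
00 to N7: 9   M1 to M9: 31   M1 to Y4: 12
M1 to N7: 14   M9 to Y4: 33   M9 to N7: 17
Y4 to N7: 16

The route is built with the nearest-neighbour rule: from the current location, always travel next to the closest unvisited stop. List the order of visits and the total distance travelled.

Total distance 76 blocks via the nearest-neighbour route 00 → M1 → Y4 → N7 → M9 → 00.

At 00 the remaining stops are M1 5, Y4 7, N7 9, M9 26; go to M1.
At M1 the remaining stops are Y4 12, N7 14, M9 31; go to Y4.
At Y4 the remaining stops are N7 16, M9 33; go to N7.
At N7 the remaining stops are M9 17; go to M9.
Return M9→00: 26.
Total = 5 + 12 + 16 + 17 + 26 = 76.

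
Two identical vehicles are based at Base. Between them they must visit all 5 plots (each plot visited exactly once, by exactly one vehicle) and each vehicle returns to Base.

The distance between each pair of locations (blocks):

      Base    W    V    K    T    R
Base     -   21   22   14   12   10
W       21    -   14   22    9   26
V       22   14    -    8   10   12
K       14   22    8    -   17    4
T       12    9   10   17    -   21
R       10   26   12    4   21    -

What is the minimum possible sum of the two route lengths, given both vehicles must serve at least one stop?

Minimum combined distance: 77 blocks.

There are 2^4 − 1 = 15 ways to divide the 5 stops into two non-empty groups. For each, the best each vehicle can do is its own shortest tour through its group:
  {W} + {V, K, T, R}: 42 + 44 = 86
  {V} + {W, K, T, R}: 44 + 57 = 101
  {W, V} + {K, T, R}: 57 + 43 = 100
  {K} + {W, V, T, R}: 28 + 57 = 85
  {W, K} + {V, T, R}: 57 + 44 = 101
  {V, K} + {W, T, R}: 44 + 57 = 101
  … (15 splits in total)
  {W, V, K, T} + {R}: 57 + 20 = 77  ← best
Best: vehicle 1 Base → K → V → W → T → Base = 57; vehicle 2 Base → R → Base = 20; combined 77.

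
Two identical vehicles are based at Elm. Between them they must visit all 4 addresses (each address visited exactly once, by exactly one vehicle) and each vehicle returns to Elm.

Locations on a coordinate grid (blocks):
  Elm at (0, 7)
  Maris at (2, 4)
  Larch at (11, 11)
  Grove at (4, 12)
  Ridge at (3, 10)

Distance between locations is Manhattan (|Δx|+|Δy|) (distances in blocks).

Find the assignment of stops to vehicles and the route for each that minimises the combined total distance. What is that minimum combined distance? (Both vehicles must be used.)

Check every non-empty split of the stops between the two vehicles; for each half take its own optimal tour:
  {Maris} + {Larch, Grove, Ridge}: 10 + 32 = 42
  {Larch} + {Maris, Grove, Ridge}: 30 + 24 = 54
  {Maris, Larch} + {Grove, Ridge}: 36 + 18 = 54
  {Grove} + {Maris, Larch, Ridge}: 18 + 36 = 54
  {Maris, Grove} + {Larch, Ridge}: 24 + 30 = 54
  {Larch, Grove} + {Maris, Ridge}: 32 + 18 = 50
  … (7 splits in total)
Best: vehicle 1 Elm → Maris → Elm = 10; vehicle 2 Elm → Larch → Grove → Ridge → Elm = 32; combined 42.

42 blocks — the smallest possible combined total.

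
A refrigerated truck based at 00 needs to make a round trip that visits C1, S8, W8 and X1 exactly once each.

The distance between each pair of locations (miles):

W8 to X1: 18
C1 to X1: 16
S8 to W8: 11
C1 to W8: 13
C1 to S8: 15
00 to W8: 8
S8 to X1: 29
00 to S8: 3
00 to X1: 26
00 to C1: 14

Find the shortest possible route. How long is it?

With 4 stops there are 4!/2 = 12 distinct round trips (a route and its reverse cost the same).
00 → C1 → S8 → W8 → X1 → 00: 14+15+11+18+26 = 84
00 → C1 → S8 → X1 → W8 → 00: 14+15+29+18+8 = 84
00 → C1 → W8 → S8 → X1 → 00: 14+13+11+29+26 = 93
00 → C1 → W8 → X1 → S8 → 00: 14+13+18+29+3 = 77
00 → C1 → X1 → S8 → W8 → 00: 14+16+29+11+8 = 78
00 → C1 → X1 → W8 → S8 → 00: 14+16+18+11+3 = 62
00 → S8 → C1 → W8 → X1 → 00: 3+15+13+18+26 = 75
00 → S8 → C1 → X1 → W8 → 00: 3+15+16+18+8 = 60
00 → S8 → W8 → C1 → X1 → 00: 3+11+13+16+26 = 69
00 → S8 → X1 → C1 → W8 → 00: 3+29+16+13+8 = 69
00 → W8 → C1 → S8 → X1 → 00: 8+13+15+29+26 = 91
00 → W8 → S8 → C1 → X1 → 00: 8+11+15+16+26 = 76
The minimum is 60.
One optimal route: 00 → S8 → C1 → X1 → W8 → 00 (or its reverse).

Minimum total distance: 60 miles.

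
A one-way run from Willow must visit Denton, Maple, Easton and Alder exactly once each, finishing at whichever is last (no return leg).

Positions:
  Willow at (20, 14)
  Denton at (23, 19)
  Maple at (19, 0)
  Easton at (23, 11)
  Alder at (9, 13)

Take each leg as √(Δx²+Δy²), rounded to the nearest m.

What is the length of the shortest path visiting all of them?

42 m — the minimum one-way total.

There are 4! = 24 possible orderings.
Willow - Denton - Maple - Easton - Alder: 6+19+12+14 = 51
Willow - Denton - Maple - Alder - Easton: 6+19+16+14 = 55
Willow - Denton - Easton - Maple - Alder: 6+8+12+16 = 42
Willow - Denton - Easton - Alder - Maple: 6+8+14+16 = 44
Willow - Denton - Alder - Maple - Easton: 6+15+16+12 = 49
Willow - Denton - Alder - Easton - Maple: 6+15+14+12 = 47
Willow - Maple - Denton - Easton - Alder: 14+19+8+14 = 55
Willow - Maple - Denton - Alder - Easton: 14+19+15+14 = 62
Willow - Maple - Easton - Denton - Alder: 14+12+8+15 = 49
Willow - Maple - Easton - Alder - Denton: 14+12+14+15 = 55
Willow - Maple - Alder - Denton - Easton: 14+16+15+8 = 53
Willow - Maple - Alder - Easton - Denton: 14+16+14+8 = 52
Willow - Easton - Denton - Maple - Alder: 4+8+19+16 = 47
Willow - Easton - Denton - Alder - Maple: 4+8+15+16 = 43
… (10 more)
The minimum is 42.
One shortest path: Willow → Denton → Easton → Maple → Alder.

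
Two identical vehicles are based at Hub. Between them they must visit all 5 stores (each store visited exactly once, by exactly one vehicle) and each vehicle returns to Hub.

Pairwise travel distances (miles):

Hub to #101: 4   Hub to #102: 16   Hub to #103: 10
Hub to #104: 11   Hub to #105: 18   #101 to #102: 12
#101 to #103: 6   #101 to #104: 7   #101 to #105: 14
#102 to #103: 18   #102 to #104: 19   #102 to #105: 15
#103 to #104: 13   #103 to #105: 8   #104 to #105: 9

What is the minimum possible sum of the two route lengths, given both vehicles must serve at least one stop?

Try each way of splitting the stops between the two vehicles (each non-empty) and, for each split, find the best tour for each vehicle:
  {#101} + {#102, #103, #104, #105}: 8 + 62 = 70
  {#102} + {#101, #103, #104, #105}: 32 + 38 = 70
  {#101, #102} + {#103, #104, #105}: 32 + 38 = 70
  {#103} + {#101, #102, #104, #105}: 20 + 51 = 71
  {#101, #103} + {#102, #104, #105}: 20 + 51 = 71
  {#102, #103} + {#101, #104, #105}: 44 + 38 = 82
  … (15 splits in total)
Best: vehicle 1 Hub → #101 → Hub = 8; vehicle 2 Hub → #102 → #103 → #105 → #104 → Hub = 62; combined 70.

Minimum combined distance: 70 miles.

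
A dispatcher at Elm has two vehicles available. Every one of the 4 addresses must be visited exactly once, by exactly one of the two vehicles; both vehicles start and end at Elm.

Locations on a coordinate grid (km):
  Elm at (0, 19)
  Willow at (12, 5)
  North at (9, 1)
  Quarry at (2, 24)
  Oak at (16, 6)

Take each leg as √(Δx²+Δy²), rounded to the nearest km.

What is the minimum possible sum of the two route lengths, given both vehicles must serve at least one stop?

Try each way of splitting the stops between the two vehicles (each non-empty) and, for each split, find the best tour for each vehicle:
  {Willow} + {North, Quarry, Oak}: 36 + 57 = 93
  {North} + {Willow, Quarry, Oak}: 40 + 50 = 90
  {Willow, North} + {Quarry, Oak}: 43 + 49 = 92
  {Quarry} + {Willow, North, Oak}: 10 + 50 = 60
  {Willow, Quarry} + {North, Oak}: 44 + 50 = 94
  {North, Quarry} + {Willow, Oak}: 49 + 43 = 92
  … (7 splits in total)
Best: vehicle 1 Elm → Quarry → Elm = 10; vehicle 2 Elm → North → Willow → Oak → Elm = 50; combined 60.

Minimum combined distance: 60 km.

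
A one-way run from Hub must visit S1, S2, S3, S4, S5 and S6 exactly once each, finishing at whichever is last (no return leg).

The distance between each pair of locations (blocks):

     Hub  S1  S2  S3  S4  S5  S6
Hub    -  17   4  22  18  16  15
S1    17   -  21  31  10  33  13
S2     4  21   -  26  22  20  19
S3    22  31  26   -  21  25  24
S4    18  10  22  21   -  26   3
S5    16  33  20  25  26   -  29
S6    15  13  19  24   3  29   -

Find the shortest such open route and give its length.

There are 6! = 720 possible orderings.
Hub→S1→S2→S3→S4→S5→S6: 17+21+26+21+26+29 = 140
Hub→S1→S2→S3→S4→S6→S5: 17+21+26+21+3+29 = 117
Hub→S1→S2→S3→S5→S4→S6: 17+21+26+25+26+3 = 118
Hub→S1→S2→S3→S5→S6→S4: 17+21+26+25+29+3 = 121
Hub→S1→S2→S3→S6→S4→S5: 17+21+26+24+3+26 = 117
Hub→S1→S2→S3→S6→S5→S4: 17+21+26+24+29+26 = 143
Hub→S1→S2→S4→S3→S5→S6: 17+21+22+21+25+29 = 135
Hub→S1→S2→S4→S3→S6→S5: 17+21+22+21+24+29 = 134
… (712 more)
Hub→S2→S5→S3→S4→S6→S1: 4+20+25+21+3+13 = 86  ← best
The minimum is 86.
One shortest path: Hub → S2 → S5 → S3 → S4 → S6 → S1.

Minimum one-way distance = 86 blocks.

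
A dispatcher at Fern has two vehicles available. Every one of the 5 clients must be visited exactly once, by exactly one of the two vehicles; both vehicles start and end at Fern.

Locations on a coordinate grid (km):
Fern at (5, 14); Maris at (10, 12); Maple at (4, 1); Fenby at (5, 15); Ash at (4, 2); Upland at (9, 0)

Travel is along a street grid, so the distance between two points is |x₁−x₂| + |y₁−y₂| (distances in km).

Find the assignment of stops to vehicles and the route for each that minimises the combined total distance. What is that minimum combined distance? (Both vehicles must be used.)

Minimum combined distance: 42 km.

There are 2^4 − 1 = 15 ways to divide the 5 stops into two non-empty groups. For each, the best each vehicle can do is its own shortest tour through its group:
  {Maris} + {Maple, Fenby, Ash, Upland}: 14 + 40 = 54
  {Maple} + {Maris, Fenby, Ash, Upland}: 28 + 42 = 70
  {Maris, Maple} + {Fenby, Ash, Upland}: 38 + 40 = 78
  {Fenby} + {Maris, Maple, Ash, Upland}: 2 + 40 = 42
  {Maris, Fenby} + {Maple, Ash, Upland}: 16 + 38 = 54
  {Maple, Fenby} + {Maris, Ash, Upland}: 30 + 40 = 70
  … (15 splits in total)
Best: vehicle 1 Fern → Fenby → Fern = 2; vehicle 2 Fern → Maris → Upland → Maple → Ash → Fern = 40; combined 42.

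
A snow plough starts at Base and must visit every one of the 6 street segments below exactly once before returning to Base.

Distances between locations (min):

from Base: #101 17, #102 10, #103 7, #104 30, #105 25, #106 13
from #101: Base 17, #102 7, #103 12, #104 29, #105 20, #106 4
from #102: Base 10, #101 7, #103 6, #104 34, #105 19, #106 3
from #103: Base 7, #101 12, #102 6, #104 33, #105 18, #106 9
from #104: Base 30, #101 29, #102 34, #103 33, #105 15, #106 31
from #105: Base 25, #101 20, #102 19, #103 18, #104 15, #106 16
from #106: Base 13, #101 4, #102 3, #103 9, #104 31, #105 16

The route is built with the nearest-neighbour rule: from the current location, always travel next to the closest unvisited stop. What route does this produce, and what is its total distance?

Base → [#103:7 / #102:10 / #106:13 / #101:17 / #105:25 / #104:30] → #103 (7)
#103 → [#102:6 / #106:9 / #101:12 / #105:18 / #104:33] → #102 (6)
#102 → [#106:3 / #101:7 / #105:19 / #104:34] → #106 (3)
#106 → [#101:4 / #105:16 / #104:31] → #101 (4)
#101 → [#105:20 / #104:29] → #105 (20)
#105 → [#104:15] → #104 (15)
Return #104→Base: 30.
Total = 7 + 6 + 3 + 4 + 20 + 15 + 30 = 85.

Nearest-neighbour total = 85 min; route Base → #103 → #102 → #106 → #101 → #105 → #104 → Base.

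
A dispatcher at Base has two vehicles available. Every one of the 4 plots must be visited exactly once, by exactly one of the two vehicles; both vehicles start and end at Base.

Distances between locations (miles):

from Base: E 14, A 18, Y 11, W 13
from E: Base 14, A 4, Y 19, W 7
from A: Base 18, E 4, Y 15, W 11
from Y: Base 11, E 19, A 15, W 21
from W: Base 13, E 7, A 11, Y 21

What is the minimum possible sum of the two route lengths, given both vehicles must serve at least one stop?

64 miles — the smallest possible combined total.

Try each way of splitting the stops between the two vehicles (each non-empty) and, for each split, find the best tour for each vehicle:
  {E} + {A, Y, W}: 28 + 50 = 78
  {A} + {E, Y, W}: 36 + 50 = 86
  {E, A} + {Y, W}: 36 + 45 = 81
  {Y} + {E, A, W}: 22 + 42 = 64
  {E, Y} + {A, W}: 44 + 42 = 86
  {A, Y} + {E, W}: 44 + 34 = 78
  … (7 splits in total)
Best: vehicle 1 Base → Y → Base = 22; vehicle 2 Base → E → A → W → Base = 42; combined 64.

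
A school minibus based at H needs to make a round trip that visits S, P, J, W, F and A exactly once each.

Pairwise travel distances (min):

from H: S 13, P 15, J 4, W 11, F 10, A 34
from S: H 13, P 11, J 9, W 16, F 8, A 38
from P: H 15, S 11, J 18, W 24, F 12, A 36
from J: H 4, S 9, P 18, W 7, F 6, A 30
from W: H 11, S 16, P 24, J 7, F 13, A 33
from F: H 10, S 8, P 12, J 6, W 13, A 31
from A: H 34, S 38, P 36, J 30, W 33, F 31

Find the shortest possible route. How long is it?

109 min — the shortest possible round trip.

H → S → P → J → W → F → A → H: 13+11+18+7+13+31+34 = 127
H → S → P → J → W → A → F → H: 13+11+18+7+33+31+10 = 123
H → S → P → J → F → W → A → H: 13+11+18+6+13+33+34 = 128
H → S → P → J → F → A → W → H: 13+11+18+6+31+33+11 = 123
H → S → P → J → A → W → F → H: 13+11+18+30+33+13+10 = 128
H → S → P → J → A → F → W → H: 13+11+18+30+31+13+11 = 127
H → S → P → W → J → F → A → H: 13+11+24+7+6+31+34 = 126
H → S → P → W → J → A → F → H: 13+11+24+7+30+31+10 = 126
… (352 more)
H → P → S → F → A → W → J → H: 15+11+8+31+33+7+4 = 109  ← best
The minimum is 109.
One optimal route: H → P → S → F → A → W → J → H (or its reverse).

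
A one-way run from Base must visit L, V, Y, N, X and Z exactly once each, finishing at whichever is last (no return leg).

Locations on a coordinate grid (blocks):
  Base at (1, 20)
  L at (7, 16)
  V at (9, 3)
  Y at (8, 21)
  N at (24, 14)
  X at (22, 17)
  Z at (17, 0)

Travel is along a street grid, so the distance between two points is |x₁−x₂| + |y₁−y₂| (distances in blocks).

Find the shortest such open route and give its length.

There are 6! = 720 possible orderings.
Base - L - V - Y - N - X - Z: 10+15+19+23+5+22 = 94
Base - L - V - Y - N - Z - X: 10+15+19+23+21+22 = 110
Base - L - V - Y - X - N - Z: 10+15+19+18+5+21 = 88
Base - L - V - Y - X - Z - N: 10+15+19+18+22+21 = 105
Base - L - V - Y - Z - N - X: 10+15+19+30+21+5 = 100
Base - L - V - Y - Z - X - N: 10+15+19+30+22+5 = 101
Base - L - V - N - Y - X - Z: 10+15+26+23+18+22 = 114
Base - L - V - N - Y - Z - X: 10+15+26+23+30+22 = 126
… (712 more)
Base - Y - L - V - Z - N - X: 8+6+15+11+21+5 = 66  ← best
The minimum is 66.
One shortest path: Base → Y → L → V → Z → N → X.

66 blocks — the minimum one-way total.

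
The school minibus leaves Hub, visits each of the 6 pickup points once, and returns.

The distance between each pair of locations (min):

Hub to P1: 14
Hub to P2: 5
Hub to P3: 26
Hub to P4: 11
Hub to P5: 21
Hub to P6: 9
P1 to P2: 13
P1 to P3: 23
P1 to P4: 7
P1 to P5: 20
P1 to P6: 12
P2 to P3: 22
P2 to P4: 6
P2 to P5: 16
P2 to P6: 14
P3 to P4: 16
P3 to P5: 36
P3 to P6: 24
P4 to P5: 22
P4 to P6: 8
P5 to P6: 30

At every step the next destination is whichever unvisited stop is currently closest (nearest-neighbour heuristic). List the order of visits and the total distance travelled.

Total distance 111 min via the nearest-neighbour route Hub → P2 → P4 → P1 → P6 → P3 → P5 → Hub.

At Hub the remaining stops are P2 5, P6 9, P4 11, P1 14, P5 21, P3 26; go to P2.
At P2 the remaining stops are P4 6, P1 13, P6 14, P5 16, P3 22; go to P4.
At P4 the remaining stops are P1 7, P6 8, P3 16, P5 22; go to P1.
At P1 the remaining stops are P6 12, P5 20, P3 23; go to P6.
At P6 the remaining stops are P3 24, P5 30; go to P3.
At P3 the remaining stops are P5 36; go to P5.
Return P5→Hub: 21.
Total = 5 + 6 + 7 + 12 + 24 + 36 + 21 = 111.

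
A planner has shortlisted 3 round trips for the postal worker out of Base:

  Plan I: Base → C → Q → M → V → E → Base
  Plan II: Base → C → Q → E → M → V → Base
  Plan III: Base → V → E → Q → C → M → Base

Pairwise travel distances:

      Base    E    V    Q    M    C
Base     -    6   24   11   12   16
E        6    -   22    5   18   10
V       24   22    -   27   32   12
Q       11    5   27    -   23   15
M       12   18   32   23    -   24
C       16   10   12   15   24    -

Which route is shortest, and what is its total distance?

102 — Plan III is the shortest.

Plan I: 16 + 15 + 23 + 32 + 22 + 6 = 114
Plan II: 16 + 15 + 5 + 18 + 32 + 24 = 110
Plan III: 24 + 22 + 5 + 15 + 24 + 12 = 102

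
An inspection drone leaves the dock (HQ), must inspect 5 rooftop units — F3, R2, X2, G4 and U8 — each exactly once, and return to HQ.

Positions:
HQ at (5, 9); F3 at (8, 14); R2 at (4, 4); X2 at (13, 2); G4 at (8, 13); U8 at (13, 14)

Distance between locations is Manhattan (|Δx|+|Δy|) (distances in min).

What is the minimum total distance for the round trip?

Minimum total distance: 42 min.

With 5 stops there are 5!/2 = 60 distinct round trips (a route and its reverse cost the same).
HQ → F3 → R2 → X2 → G4 → U8 → HQ: 8+14+11+16+6+13 = 68
HQ → F3 → R2 → X2 → U8 → G4 → HQ: 8+14+11+12+6+7 = 58
HQ → F3 → R2 → G4 → X2 → U8 → HQ: 8+14+13+16+12+13 = 76
HQ → F3 → R2 → G4 → U8 → X2 → HQ: 8+14+13+6+12+15 = 68
HQ → F3 → R2 → U8 → X2 → G4 → HQ: 8+14+19+12+16+7 = 76
HQ → F3 → R2 → U8 → G4 → X2 → HQ: 8+14+19+6+16+15 = 78
HQ → F3 → X2 → R2 → G4 → U8 → HQ: 8+17+11+13+6+13 = 68
HQ → F3 → X2 → R2 → U8 → G4 → HQ: 8+17+11+19+6+7 = 68
HQ → F3 → X2 → G4 → R2 → U8 → HQ: 8+17+16+13+19+13 = 86
HQ → F3 → X2 → G4 → U8 → R2 → HQ: 8+17+16+6+19+6 = 72
HQ → F3 → X2 → U8 → R2 → G4 → HQ: 8+17+12+19+13+7 = 76
HQ → F3 → X2 → U8 → G4 → R2 → HQ: 8+17+12+6+13+6 = 62
HQ → F3 → G4 → R2 → X2 → U8 → HQ: 8+1+13+11+12+13 = 58
HQ → F3 → G4 → R2 → U8 → X2 → HQ: 8+1+13+19+12+15 = 68
… (46 more)
HQ → R2 → X2 → U8 → F3 → G4 → HQ: 6+11+12+5+1+7 = 42  ← best
The minimum is 42.
One optimal route: HQ → R2 → X2 → U8 → F3 → G4 → HQ (or its reverse).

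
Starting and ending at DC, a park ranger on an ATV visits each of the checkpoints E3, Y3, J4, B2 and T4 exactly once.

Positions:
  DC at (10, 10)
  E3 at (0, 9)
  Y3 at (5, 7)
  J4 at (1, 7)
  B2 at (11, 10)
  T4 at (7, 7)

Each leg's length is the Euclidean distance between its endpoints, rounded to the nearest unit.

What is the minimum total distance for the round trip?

24 — the shortest possible round trip.

With 5 stops there are 5!/2 = 60 distinct round trips (a route and its reverse cost the same).
DC - E3 - Y3 - J4 - B2 - T4 - DC: 10+5+4+10+5+4 = 38
DC - E3 - Y3 - J4 - T4 - B2 - DC: 10+5+4+6+5+1 = 31
DC - E3 - Y3 - B2 - J4 - T4 - DC: 10+5+7+10+6+4 = 42
DC - E3 - Y3 - B2 - T4 - J4 - DC: 10+5+7+5+6+9 = 42
DC - E3 - Y3 - T4 - J4 - B2 - DC: 10+5+2+6+10+1 = 34
DC - E3 - Y3 - T4 - B2 - J4 - DC: 10+5+2+5+10+9 = 41
DC - E3 - J4 - Y3 - B2 - T4 - DC: 10+2+4+7+5+4 = 32
DC - E3 - J4 - Y3 - T4 - B2 - DC: 10+2+4+2+5+1 = 24
DC - E3 - J4 - B2 - Y3 - T4 - DC: 10+2+10+7+2+4 = 35
DC - E3 - J4 - B2 - T4 - Y3 - DC: 10+2+10+5+2+6 = 35
DC - E3 - J4 - T4 - Y3 - B2 - DC: 10+2+6+2+7+1 = 28
DC - E3 - J4 - T4 - B2 - Y3 - DC: 10+2+6+5+7+6 = 36
DC - E3 - B2 - Y3 - J4 - T4 - DC: 10+11+7+4+6+4 = 42
DC - E3 - B2 - Y3 - T4 - J4 - DC: 10+11+7+2+6+9 = 45
… (46 more)
The minimum is 24.
One optimal route: DC → E3 → J4 → Y3 → T4 → B2 → DC (or its reverse).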